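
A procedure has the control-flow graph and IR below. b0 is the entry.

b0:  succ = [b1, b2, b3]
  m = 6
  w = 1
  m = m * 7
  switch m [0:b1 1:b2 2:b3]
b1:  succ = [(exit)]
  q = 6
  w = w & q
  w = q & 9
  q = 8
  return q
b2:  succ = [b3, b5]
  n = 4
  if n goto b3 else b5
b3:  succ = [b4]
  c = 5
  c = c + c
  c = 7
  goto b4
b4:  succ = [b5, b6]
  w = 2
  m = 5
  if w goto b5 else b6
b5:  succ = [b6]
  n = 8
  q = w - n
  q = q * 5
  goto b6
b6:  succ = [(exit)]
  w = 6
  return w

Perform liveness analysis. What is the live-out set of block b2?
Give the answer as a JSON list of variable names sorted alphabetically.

Answer: ["w"]

Analysis:
def/use:
  b0: {m,w} / ∅
  b1: {q,w} / {w}
  b2: {n} / ∅
  b3: {c} / ∅
  b4: {m,w} / ∅
  b5: {n,q} / {w}
  b6: {w} / ∅

Liveness:
  b0: in=∅ out={w}
  b1: in={w} out=∅
  b2: in={w} out={w}
  b3: in=∅ out=∅
  b4: in=∅ out={w}
  b5: in={w} out=∅
  b6: in=∅ out=∅

live-out(b2) = ["w"]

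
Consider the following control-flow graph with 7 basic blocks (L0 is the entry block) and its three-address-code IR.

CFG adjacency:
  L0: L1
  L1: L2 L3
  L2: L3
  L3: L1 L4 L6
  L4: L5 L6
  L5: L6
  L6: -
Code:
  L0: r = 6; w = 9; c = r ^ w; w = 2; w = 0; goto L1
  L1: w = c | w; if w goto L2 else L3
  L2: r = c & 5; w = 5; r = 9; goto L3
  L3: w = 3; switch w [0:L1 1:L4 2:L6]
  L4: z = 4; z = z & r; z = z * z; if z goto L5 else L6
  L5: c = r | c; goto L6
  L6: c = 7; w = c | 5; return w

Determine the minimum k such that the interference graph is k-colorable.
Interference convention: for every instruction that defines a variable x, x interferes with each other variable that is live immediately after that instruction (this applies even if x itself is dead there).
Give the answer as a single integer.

Answer: 3

Derivation:
def/use:
  L0: def={c,r,w} ue=∅
  L1: def={w} ue={c,w}
  L2: def={r,w} ue={c}
  L3: def={w} ue=∅
  L4: def={z} ue={r}
  L5: def={c} ue={c,r}
  L6: def={c,w} ue=∅

Backward fixpoint:
  live L0: ∅→{c,r,w}
  live L1: {c,r,w}→{c,r}
  live L2: {c}→{c,r}
  live L3: {c,r}→{c,r,w}
  live L4: {c,r}→{c,r}
  live L5: {c,r}→∅
  live L6: ∅→∅

Conflict graph:
  c: {r,w,z}
  r: {c,w,z}
  w: {c,r}
  z: {c,r}

Registers:
  {c,r,w} pairwise interfere (3-clique) ⇒ χ ≥ 3
  assign c→r0 r→r1 w→r2 z→r2 — no edge inside a register ⇒ χ ≤ 3
  χ = 3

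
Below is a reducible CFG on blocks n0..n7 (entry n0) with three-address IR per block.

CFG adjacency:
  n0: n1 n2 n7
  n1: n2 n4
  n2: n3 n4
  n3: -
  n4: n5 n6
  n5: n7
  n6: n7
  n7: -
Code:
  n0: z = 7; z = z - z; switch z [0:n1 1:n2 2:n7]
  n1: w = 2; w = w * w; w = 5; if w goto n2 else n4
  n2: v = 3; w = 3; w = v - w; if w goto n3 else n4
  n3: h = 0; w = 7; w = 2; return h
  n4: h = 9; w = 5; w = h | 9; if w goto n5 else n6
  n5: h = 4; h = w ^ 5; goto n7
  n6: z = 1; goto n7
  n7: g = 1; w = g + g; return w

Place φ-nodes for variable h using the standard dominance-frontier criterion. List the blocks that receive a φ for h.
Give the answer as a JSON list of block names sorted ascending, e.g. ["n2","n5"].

Answer: ["n7"]

Working:
idom tree: n1←n0 n2←n0 n3←n2 n4←n0 n5←n4 n6←n4 n7←n0
Dom at joins:
  n2: preds {n0,n1}: {n0} ∩ {n0,n1} = {n0}; idom=n0
  n4: preds {n1,n2}: {n0,n1} ∩ {n0,n2} = {n0}; idom=n0
  n7: preds {n0,n5,n6}: {n0} ∩ {n0,n4,n5} ∩ {n0,n4,n6} = {n0}; idom=n0

Frontier:
  join n2 pred n0: · stop@n0
  join n2 pred n1: n1 stop@n0
  join n4 pred n1: n1 stop@n0
  join n4 pred n2: n2 stop@n0
  join n7 pred n0: · stop@n0
  join n7 pred n5: n5→n4 stop@n0
  join n7 pred n6: n6→n4 stop@n0
  DF(n0)=∅
  DF(n1)={n2,n4}
  DF(n2)={n4}
  DF(n3)=∅
  DF(n4)={n7}
  DF(n5)={n7}
  DF(n6)={n7}
  DF(n7)=∅

φ for h: defs {n3,n4,n5}
  DF⁺ = {n7}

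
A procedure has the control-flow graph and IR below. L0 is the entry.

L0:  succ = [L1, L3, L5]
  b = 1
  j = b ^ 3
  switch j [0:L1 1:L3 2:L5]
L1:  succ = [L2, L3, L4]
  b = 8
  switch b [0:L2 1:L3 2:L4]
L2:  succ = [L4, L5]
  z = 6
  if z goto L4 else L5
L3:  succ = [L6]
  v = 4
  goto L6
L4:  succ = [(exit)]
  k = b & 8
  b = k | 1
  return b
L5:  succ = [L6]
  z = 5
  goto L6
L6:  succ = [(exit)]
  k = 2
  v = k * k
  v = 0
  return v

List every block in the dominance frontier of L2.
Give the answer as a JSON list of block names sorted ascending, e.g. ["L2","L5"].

Answer: ["L4", "L5"]

Working:
idom tree: L1←L0 L2←L1 L3←L0 L4←L1 L5←L0 L6←L0
Dom at joins:
  L3: preds {L0,L1}: {L0} ∩ {L0,L1} = {L0}; idom=L0
  L4: preds {L1,L2}: {L0,L1} ∩ {L0,L1,L2} = {L0,L1}; idom=L1
  L5: preds {L0,L2}: {L0} ∩ {L0,L1,L2} = {L0}; idom=L0
  L6: preds {L3,L5}: {L0,L3} ∩ {L0,L5} = {L0}; idom=L0

DF derivation:
  join L3 pred L0: · stop@L0
  join L3 pred L1: L1 stop@L0
  join L4 pred L1: · stop@L1
  join L4 pred L2: L2 stop@L1
  join L5 pred L0: · stop@L0
  join L5 pred L2: L2→L1 stop@L0
  join L6 pred L3: L3 stop@L0
  join L6 pred L5: L5 stop@L0
  L0 → ∅
  L1 → {L3,L5}
  L2 → {L4,L5}
  L3 → {L6}
  L4 → ∅
  L5 → {L6}
  L6 → ∅

DF(L2) = ["L4", "L5"]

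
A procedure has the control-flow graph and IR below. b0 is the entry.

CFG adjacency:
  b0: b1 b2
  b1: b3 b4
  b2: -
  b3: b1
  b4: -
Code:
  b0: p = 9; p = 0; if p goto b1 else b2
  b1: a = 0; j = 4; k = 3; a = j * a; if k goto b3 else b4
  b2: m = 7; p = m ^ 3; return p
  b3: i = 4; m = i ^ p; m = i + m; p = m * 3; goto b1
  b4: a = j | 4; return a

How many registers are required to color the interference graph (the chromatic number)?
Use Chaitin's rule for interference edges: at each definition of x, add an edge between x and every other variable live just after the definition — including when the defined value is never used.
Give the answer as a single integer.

def/use:
  b0: {p} / ∅
  b1: {a,j,k} / ∅
  b2: {m,p} / ∅
  b3: {i,m,p} / {p}
  b4: {a} / {j}

Liveness:
  b0: in=∅ out={p}
  b1: in={p} out={j,p}
  b2: in=∅ out=∅
  b3: in={p} out={p}
  b4: in={j} out=∅

Conflict graph:
  a↔{j,k,p}
  i↔{m,p}
  j↔{a,k,p}
  k↔{a,j,p}
  m↔{i}
  p↔{a,i,j,k}

Colouring:
  lower bound: {a,j,k,p} mutually conflict ⇒ χ ≥ 4
  4-colouring: c0={m,p}  c1={a,i}  c2={j}  c3={k}
  χ = 4

Answer: 4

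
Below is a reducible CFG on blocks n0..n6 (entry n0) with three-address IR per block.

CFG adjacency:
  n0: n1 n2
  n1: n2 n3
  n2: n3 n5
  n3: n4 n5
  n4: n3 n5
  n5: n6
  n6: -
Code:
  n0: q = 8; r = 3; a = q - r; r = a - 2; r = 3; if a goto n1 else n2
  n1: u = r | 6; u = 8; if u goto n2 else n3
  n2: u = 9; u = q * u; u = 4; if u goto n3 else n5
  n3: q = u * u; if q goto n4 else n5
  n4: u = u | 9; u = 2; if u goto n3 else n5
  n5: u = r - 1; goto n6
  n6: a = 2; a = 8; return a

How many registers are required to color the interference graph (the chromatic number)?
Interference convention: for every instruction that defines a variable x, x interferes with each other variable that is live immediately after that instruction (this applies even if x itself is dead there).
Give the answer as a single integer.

Answer: 3

Analysis:
Block summaries:
  n0 def {a,q,r} use ∅
  n1 def {u} use {r}
  n2 def {u} use {q}
  n3 def {q} use {u}
  n4 def {u} use {u}
  n5 def {u} use {r}
  n6 def {a} use ∅

Live sets:
  n0 li=∅ lo={q,r}
  n1 li={q,r} lo={q,r,u}
  n2 li={q,r} lo={r,u}
  n3 li={r,u} lo={r,u}
  n4 li={r,u} lo={r,u}
  n5 li={r} lo=∅
  n6 li=∅ lo=∅

Conflict graph:
  a: {q,r}
  q: {a,r,u}
  r: {a,q,u}
  u: {q,r}

Registers:
  {a,q,r} pairwise interfere (3-clique) ⇒ χ ≥ 3
  3-colouring: r0={q}  r1={r}  r2={a,u}
  χ = 3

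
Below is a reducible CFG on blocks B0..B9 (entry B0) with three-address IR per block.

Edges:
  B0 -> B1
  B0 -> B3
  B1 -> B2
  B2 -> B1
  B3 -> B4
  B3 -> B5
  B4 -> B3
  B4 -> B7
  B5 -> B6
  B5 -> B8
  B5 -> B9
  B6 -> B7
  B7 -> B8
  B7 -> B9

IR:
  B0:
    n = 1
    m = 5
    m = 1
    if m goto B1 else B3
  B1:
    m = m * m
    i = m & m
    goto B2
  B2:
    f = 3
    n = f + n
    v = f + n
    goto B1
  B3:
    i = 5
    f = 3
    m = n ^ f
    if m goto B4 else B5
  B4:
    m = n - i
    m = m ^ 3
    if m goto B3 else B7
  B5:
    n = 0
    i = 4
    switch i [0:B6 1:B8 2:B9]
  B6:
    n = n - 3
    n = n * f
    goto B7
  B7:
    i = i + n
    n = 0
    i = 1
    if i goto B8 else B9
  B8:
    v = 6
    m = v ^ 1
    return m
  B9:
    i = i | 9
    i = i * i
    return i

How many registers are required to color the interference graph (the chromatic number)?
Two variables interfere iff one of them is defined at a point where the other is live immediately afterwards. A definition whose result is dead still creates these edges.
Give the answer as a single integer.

Per-block:
  B0: {m,n} / ∅
  B1: {i,m} / {m}
  B2: {f,n,v} / {n}
  B3: {f,i,m} / {n}
  B4: {m} / {i,n}
  B5: {i,n} / ∅
  B6: {n} / {f,n}
  B7: {i,n} / {i,n}
  B8: {m,v} / ∅
  B9: {i} / {i}

Liveness:
  B0 li=∅ lo={m,n}
  B1 li={m,n} lo={m,n}
  B2 li={m,n} lo={m,n}
  B3 li={n} lo={f,i,n}
  B4 li={i,n} lo={i,n}
  B5 li={f} lo={f,i,n}
  B6 li={f,i,n} lo={i,n}
  B7 li={i,n} lo={i}
  B8 li=∅ lo=∅
  B9 li={i} lo=∅

Interfere edges:
  f↔{i,m,n}
  i↔{f,m,n}
  m↔{f,i,n,v}
  n↔{f,i,m,v}
  v↔{m,n}

Registers:
  lower bound: {f,i,m,n} mutually conflict ⇒ χ ≥ 4
  assign f→c2 i→c3 m→c0 n→c1 v→c2 — no edge inside a register ⇒ χ ≤ 4
  χ = 4

Answer: 4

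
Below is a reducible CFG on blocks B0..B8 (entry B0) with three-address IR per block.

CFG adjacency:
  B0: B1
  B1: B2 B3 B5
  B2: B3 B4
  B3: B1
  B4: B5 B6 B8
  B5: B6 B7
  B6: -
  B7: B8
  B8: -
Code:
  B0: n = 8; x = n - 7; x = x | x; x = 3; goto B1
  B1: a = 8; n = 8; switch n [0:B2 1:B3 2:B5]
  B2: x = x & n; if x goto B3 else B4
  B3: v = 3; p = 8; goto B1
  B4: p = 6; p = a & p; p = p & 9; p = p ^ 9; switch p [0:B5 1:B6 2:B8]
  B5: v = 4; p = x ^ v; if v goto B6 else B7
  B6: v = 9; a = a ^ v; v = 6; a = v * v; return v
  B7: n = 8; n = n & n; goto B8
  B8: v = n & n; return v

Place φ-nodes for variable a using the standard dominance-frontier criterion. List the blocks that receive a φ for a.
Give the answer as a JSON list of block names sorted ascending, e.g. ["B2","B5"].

idom tree: B1←B0 B2←B1 B3←B1 B4←B2 B5←B1 B6←B1 B7←B5 B8←B1
Dom∩ at merges:
  B1: preds {B0,B3}: {B0} ∩ {B0,B1,B3} = {B0}; idom=B0
  B3: preds {B1,B2}: {B0,B1} ∩ {B0,B1,B2} = {B0,B1}; idom=B1
  B5: preds {B1,B4}: {B0,B1} ∩ {B0,B1,B2,B4} = {B0,B1}; idom=B1
  B6: preds {B4,B5}: {B0,B1,B2,B4} ∩ {B0,B1,B5} = {B0,B1}; idom=B1
  B8: preds {B4,B7}: {B0,B1,B2,B4} ∩ {B0,B1,B5,B7} = {B0,B1}; idom=B1

Frontier:
  B1←B0: walk · to B0
  B1←B3: walk B3→B1 to B0
  B3←B1: walk · to B1
  B3←B2: walk B2 to B1
  B5←B1: walk · to B1
  B5←B4: walk B4→B2 to B1
  B6←B4: walk B4→B2 to B1
  B6←B5: walk B5 to B1
  B8←B4: walk B4→B2 to B1
  B8←B7: walk B7→B5 to B1
  B0: DF=∅
  B1: DF={B1}
  B2: DF={B3,B5,B6,B8}
  B3: DF={B1}
  B4: DF={B5,B6,B8}
  B5: DF={B6,B8}
  B6: DF=∅
  B7: DF={B8}
  B8: DF=∅

φ for a: defs {B1,B6}
  DF⁺ = {B1}

Answer: ["B1"]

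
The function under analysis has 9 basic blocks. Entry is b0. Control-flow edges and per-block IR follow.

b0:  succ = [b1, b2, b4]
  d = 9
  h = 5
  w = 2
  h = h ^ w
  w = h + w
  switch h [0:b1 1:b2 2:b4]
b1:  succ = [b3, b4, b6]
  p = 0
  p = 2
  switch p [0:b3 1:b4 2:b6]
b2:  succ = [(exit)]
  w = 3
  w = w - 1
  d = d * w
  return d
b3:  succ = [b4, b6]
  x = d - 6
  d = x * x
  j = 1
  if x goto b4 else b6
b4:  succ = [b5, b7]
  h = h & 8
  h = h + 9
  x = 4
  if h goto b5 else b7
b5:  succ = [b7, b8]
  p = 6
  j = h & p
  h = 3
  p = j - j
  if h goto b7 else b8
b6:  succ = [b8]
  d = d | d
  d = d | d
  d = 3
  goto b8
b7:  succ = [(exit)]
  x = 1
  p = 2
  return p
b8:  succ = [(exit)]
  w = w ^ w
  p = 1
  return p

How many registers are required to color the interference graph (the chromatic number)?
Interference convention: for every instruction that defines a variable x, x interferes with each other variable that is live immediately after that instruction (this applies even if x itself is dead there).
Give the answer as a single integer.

Answer: 5

Working:
def/use:
  b0: {d,h,w} / ∅
  b1: {p} / ∅
  b2: {d,w} / {d}
  b3: {d,j,x} / {d}
  b4: {h,x} / {h}
  b5: {h,j,p} / {h}
  b6: {d} / {d}
  b7: {p,x} / ∅
  b8: {p,w} / {w}

Liveness:
  live b0: ∅→{d,h,w}
  live b1: {d,h,w}→{d,h,w}
  live b2: {d}→∅
  live b3: {d,h,w}→{d,h,w}
  live b4: {h,w}→{h,w}
  live b5: {h,w}→{w}
  live b6: {d,w}→{w}
  live b7: ∅→∅
  live b8: {w}→∅

Interference:
  d: {h,j,p,w,x}
  h: {d,j,p,w,x}
  j: {d,h,w,x}
  p: {d,h,w}
  w: {d,h,j,p,x}
  x: {d,h,j,w}

Registers:
  lower bound: {d,h,j,w,x} mutually conflict ⇒ χ ≥ 5
  5-colouring: r0={d}  r1={h}  r2={w}  r3={j,p}  r4={x}
  χ = 5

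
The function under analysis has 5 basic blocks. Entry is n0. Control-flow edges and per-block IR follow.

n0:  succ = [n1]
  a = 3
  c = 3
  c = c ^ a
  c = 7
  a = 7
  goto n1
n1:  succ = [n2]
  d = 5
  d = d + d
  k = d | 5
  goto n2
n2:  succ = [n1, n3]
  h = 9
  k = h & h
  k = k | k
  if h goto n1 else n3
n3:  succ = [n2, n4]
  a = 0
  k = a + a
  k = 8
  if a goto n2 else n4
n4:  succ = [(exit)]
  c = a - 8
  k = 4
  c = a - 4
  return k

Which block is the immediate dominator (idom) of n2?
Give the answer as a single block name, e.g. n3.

idom tree: n1←n0 n2←n1 n3←n2 n4←n3
Dom at joins:
  n1: preds {n0,n2}: {n0} ∩ {n0,n1,n2} = {n0}; idom=n0
  n2: preds {n1,n3}: {n0,n1} ∩ {n0,n1,n2,n3} = {n0,n1}; idom=n1

idom(n2) = n1

Answer: n1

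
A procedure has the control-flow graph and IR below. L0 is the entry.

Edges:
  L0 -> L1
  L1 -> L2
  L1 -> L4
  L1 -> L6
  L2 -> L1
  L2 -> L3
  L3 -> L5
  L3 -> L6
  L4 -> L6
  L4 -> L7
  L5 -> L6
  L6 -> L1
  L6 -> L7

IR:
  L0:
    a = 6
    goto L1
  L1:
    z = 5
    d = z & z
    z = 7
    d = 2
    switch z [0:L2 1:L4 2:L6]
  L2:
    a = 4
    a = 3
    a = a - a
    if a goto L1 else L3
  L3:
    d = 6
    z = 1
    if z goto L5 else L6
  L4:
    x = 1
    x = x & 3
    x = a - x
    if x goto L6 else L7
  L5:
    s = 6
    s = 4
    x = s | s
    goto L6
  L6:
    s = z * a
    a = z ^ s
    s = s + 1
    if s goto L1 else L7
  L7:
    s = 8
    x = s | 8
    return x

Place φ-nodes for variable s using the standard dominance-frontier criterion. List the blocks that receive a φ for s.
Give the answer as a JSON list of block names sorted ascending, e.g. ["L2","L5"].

idom tree: L1←L0 L2←L1 L3←L2 L4←L1 L5←L3 L6←L1 L7←L1
Dom at joins:
  L1: preds {L0,L2,L6}: {L0} ∩ {L0,L1,L2} ∩ {L0,L1,L6} = {L0}; idom=L0
  L6: preds {L1,L3,L4,L5}: {L0,L1} ∩ {L0,L1,L2,L3} ∩ {L0,L1,L4} ∩ {L0,L1,L2,L3,L5} = {L0,L1}; idom=L1
  L7: preds {L4,L6}: {L0,L1,L4} ∩ {L0,L1,L6} = {L0,L1}; idom=L1

Frontier:
  L1←L0: walk · to L0
  L1←L2: walk L2→L1 to L0
  L1←L6: walk L6→L1 to L0
  L6←L1: walk · to L1
  L6←L3: walk L3→L2 to L1
  L6←L4: walk L4 to L1
  L6←L5: walk L5→L3→L2 to L1
  L7←L4: walk L4 to L1
  L7←L6: walk L6 to L1
  L0: DF=∅
  L1: DF={L1}
  L2: DF={L1,L6}
  L3: DF={L6}
  L4: DF={L6,L7}
  L5: DF={L6}
  L6: DF={L1,L7}
  L7: DF=∅

φ for s: defs {L5,L6,L7}
  DF⁺ = {L1,L6,L7}

Answer: ["L1", "L6", "L7"]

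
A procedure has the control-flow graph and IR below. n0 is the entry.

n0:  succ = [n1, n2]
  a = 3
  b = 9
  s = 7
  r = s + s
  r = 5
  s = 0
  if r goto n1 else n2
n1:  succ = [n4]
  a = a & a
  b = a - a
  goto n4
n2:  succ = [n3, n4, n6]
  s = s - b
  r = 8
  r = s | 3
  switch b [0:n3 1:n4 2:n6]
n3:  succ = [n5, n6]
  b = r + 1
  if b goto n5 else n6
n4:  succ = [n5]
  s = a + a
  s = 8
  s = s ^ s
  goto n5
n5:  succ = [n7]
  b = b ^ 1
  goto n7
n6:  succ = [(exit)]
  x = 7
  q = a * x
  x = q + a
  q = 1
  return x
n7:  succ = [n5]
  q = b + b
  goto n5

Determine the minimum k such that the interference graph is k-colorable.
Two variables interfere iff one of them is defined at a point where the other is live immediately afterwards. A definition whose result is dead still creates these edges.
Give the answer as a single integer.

def/use:
  n0: def={a,b,r,s} ue=∅
  n1: def={a,b} ue={a}
  n2: def={r,s} ue={b,s}
  n3: def={b} ue={r}
  n4: def={s} ue={a}
  n5: def={b} ue={b}
  n6: def={q,x} ue={a}
  n7: def={q} ue={b}

Backward fixpoint:
  live n0: ∅→{a,b,s}
  live n1: {a}→{a,b}
  live n2: {a,b,s}→{a,b,r}
  live n3: {a,r}→{a,b}
  live n4: {a,b}→{b}
  live n5: {b}→{b}
  live n6: {a}→∅
  live n7: {b}→{b}

Conflict graph:
  a↔{b,q,r,s,x}
  b↔{a,q,r,s}
  q↔{a,b,x}
  r↔{a,b,s}
  s↔{a,b,r}
  x↔{a,q}

Registers:
  clique {a,b,r,s} ⇒ need ≥ 4
  assign a→r0 b→r1 q→r2 r→r2 s→r3 x→r1 — no edge inside a register ⇒ χ ≤ 4
  χ = 4

Answer: 4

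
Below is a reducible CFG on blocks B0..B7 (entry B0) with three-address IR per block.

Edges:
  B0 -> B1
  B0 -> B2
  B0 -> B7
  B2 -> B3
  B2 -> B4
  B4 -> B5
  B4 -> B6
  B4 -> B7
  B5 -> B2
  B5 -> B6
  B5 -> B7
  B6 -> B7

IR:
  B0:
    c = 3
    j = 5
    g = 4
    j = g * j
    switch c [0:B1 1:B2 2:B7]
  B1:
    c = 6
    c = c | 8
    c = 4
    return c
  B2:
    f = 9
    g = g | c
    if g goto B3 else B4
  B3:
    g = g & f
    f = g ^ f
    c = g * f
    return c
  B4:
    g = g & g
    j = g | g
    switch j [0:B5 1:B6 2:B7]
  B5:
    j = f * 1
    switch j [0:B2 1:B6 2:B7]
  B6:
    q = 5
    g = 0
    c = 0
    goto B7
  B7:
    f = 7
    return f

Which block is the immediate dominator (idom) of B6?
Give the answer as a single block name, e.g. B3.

idom tree: B1←B0 B2←B0 B3←B2 B4←B2 B5←B4 B6←B4 B7←B0
Join-block Dom:
  B2: preds {B0,B5}: {B0} ∩ {B0,B2,B4,B5} = {B0}; idom=B0
  B6: preds {B4,B5}: {B0,B2,B4} ∩ {B0,B2,B4,B5} = {B0,B2,B4}; idom=B4
  B7: preds {B0,B4,B5,B6}: {B0} ∩ {B0,B2,B4} ∩ {B0,B2,B4,B5} ∩ {B0,B2,B4,B6} = {B0}; idom=B0

idom(B6) = B4

Answer: B4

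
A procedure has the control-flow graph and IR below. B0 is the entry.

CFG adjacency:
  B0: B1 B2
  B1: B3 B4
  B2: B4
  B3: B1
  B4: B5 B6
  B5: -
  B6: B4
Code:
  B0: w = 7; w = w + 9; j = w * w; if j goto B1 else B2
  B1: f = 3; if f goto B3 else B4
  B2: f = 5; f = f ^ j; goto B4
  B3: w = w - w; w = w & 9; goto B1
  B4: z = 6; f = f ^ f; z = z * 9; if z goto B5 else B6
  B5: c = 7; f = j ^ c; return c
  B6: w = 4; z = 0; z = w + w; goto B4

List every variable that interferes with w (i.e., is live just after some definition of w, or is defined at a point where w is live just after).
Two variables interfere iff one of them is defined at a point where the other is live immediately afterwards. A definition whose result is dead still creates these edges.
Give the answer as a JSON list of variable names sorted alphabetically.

Per-block:
  B0: def={j,w} ue=∅
  B1: def={f} ue=∅
  B2: def={f} ue={j}
  B3: def={w} ue={w}
  B4: def={f,z} ue={f}
  B5: def={c,f} ue={j}
  B6: def={w,z} ue=∅

Liveness:
  B0: in=∅ out={j,w}
  B1: in={j,w} out={f,j,w}
  B2: in={j} out={f,j}
  B3: in={j,w} out={j,w}
  B4: in={f,j} out={f,j}
  B5: in={j} out=∅
  B6: in={f,j} out={f,j}

Interference:
  c: {f,j}
  f: {c,j,w,z}
  j: {c,f,w,z}
  w: {f,j,z}
  z: {f,j,w}

N(w) = ["f", "j", "z"]

Answer: ["f", "j", "z"]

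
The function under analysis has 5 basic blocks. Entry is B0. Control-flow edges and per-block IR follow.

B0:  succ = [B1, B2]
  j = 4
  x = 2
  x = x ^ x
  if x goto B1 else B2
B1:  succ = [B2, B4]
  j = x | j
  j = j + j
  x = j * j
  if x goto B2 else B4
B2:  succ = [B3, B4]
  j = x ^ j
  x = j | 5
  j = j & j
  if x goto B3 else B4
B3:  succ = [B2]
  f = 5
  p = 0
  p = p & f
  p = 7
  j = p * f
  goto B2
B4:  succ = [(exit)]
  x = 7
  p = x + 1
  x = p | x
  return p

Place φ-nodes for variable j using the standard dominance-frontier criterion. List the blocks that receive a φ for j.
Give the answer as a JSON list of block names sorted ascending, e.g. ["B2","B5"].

idom tree: B1←B0 B2←B0 B3←B2 B4←B0
Dom∩ at merges:
  B2: preds {B0,B1,B3}: {B0} ∩ {B0,B1} ∩ {B0,B2,B3} = {B0}; idom=B0
  B4: preds {B1,B2}: {B0,B1} ∩ {B0,B2} = {B0}; idom=B0

Frontier:
  B2←B0: walk · to B0
  B2←B1: walk B1 to B0
  B2←B3: walk B3→B2 to B0
  B4←B1: walk B1 to B0
  B4←B2: walk B2 to B0
  DF(B0)=∅
  DF(B1)={B2,B4}
  DF(B2)={B2,B4}
  DF(B3)={B2}
  DF(B4)=∅

φ for j: defs {B0,B1,B2,B3}
  DF⁺ = {B2,B4}

Answer: ["B2", "B4"]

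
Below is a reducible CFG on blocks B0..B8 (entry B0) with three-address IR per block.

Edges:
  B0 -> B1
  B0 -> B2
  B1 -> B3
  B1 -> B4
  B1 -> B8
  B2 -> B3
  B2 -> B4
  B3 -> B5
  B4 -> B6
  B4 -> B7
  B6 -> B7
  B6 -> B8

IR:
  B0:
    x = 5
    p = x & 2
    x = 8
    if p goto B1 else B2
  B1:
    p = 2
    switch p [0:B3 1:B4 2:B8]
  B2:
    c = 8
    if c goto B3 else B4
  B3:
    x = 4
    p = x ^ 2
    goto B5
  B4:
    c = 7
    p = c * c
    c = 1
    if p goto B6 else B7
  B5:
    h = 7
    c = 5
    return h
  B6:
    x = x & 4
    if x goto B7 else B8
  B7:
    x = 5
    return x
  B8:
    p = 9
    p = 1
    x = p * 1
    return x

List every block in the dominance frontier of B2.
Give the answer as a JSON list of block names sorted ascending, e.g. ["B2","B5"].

idom tree: B1←B0 B2←B0 B3←B0 B4←B0 B5←B3 B6←B4 B7←B4 B8←B0
Dom at joins:
  B3: preds {B1,B2}: {B0,B1} ∩ {B0,B2} = {B0}; idom=B0
  B4: preds {B1,B2}: {B0,B1} ∩ {B0,B2} = {B0}; idom=B0
  B7: preds {B4,B6}: {B0,B4} ∩ {B0,B4,B6} = {B0,B4}; idom=B4
  B8: preds {B1,B6}: {B0,B1} ∩ {B0,B4,B6} = {B0}; idom=B0

DF walk-up:
  join B3 pred B1: B1 stop@B0
  join B3 pred B2: B2 stop@B0
  join B4 pred B1: B1 stop@B0
  join B4 pred B2: B2 stop@B0
  join B7 pred B4: · stop@B4
  join B7 pred B6: B6 stop@B4
  join B8 pred B1: B1 stop@B0
  join B8 pred B6: B6→B4 stop@B0
  DF(B0)=∅
  DF(B1)={B3,B4,B8}
  DF(B2)={B3,B4}
  DF(B3)=∅
  DF(B4)={B8}
  DF(B5)=∅
  DF(B6)={B7,B8}
  DF(B7)=∅
  DF(B8)=∅

DF(B2) = ["B3", "B4"]

Answer: ["B3", "B4"]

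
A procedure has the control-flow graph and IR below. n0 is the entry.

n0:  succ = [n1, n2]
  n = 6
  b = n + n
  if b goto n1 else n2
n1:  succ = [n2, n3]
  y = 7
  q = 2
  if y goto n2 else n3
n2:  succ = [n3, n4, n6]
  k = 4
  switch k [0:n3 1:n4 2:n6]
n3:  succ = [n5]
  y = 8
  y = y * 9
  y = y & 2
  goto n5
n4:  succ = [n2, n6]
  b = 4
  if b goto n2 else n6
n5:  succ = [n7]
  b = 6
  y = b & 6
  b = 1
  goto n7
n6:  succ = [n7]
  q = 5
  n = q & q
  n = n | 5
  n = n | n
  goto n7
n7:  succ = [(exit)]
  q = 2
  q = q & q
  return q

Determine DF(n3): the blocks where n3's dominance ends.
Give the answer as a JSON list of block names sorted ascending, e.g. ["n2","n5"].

idom tree: n1←n0 n2←n0 n3←n0 n4←n2 n5←n3 n6←n2 n7←n0
Join-block Dom:
  n2: preds {n0,n1,n4}: {n0} ∩ {n0,n1} ∩ {n0,n2,n4} = {n0}; idom=n0
  n3: preds {n1,n2}: {n0,n1} ∩ {n0,n2} = {n0}; idom=n0
  n6: preds {n2,n4}: {n0,n2} ∩ {n0,n2,n4} = {n0,n2}; idom=n2
  n7: preds {n5,n6}: {n0,n3,n5} ∩ {n0,n2,n6} = {n0}; idom=n0

DF walk-up:
  join n2 pred n0: · stop@n0
  join n2 pred n1: n1 stop@n0
  join n2 pred n4: n4→n2 stop@n0
  join n3 pred n1: n1 stop@n0
  join n3 pred n2: n2 stop@n0
  join n6 pred n2: · stop@n2
  join n6 pred n4: n4 stop@n2
  join n7 pred n5: n5→n3 stop@n0
  join n7 pred n6: n6→n2 stop@n0
  DF(n0)=∅
  DF(n1)={n2,n3}
  DF(n2)={n2,n3,n7}
  DF(n3)={n7}
  DF(n4)={n2,n6}
  DF(n5)={n7}
  DF(n6)={n7}
  DF(n7)=∅

DF(n3) = ["n7"]

Answer: ["n7"]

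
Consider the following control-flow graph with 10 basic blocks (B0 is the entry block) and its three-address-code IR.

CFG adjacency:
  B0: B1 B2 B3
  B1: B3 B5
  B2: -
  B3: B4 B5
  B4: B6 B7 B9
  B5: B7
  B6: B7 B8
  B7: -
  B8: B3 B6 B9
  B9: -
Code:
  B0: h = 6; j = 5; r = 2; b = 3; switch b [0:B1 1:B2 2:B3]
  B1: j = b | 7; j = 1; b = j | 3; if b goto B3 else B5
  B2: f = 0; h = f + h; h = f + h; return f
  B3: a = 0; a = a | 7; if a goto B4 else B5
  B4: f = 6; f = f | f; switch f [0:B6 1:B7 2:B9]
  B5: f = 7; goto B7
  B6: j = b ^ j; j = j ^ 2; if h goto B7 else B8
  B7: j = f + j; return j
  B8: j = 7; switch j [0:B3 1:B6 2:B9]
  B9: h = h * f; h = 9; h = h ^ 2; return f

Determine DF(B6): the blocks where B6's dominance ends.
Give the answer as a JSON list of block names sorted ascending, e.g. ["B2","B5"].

Answer: ["B3", "B6", "B7", "B9"]

Derivation:
idom tree: B1←B0 B2←B0 B3←B0 B4←B3 B5←B0 B6←B4 B7←B0 B8←B6 B9←B4
Join-block Dom:
  B3: preds {B0,B1,B8}: {B0} ∩ {B0,B1} ∩ {B0,B3,B4,B6,B8} = {B0}; idom=B0
  B5: preds {B1,B3}: {B0,B1} ∩ {B0,B3} = {B0}; idom=B0
  B6: preds {B4,B8}: {B0,B3,B4} ∩ {B0,B3,B4,B6,B8} = {B0,B3,B4}; idom=B4
  B7: preds {B4,B5,B6}: {B0,B3,B4} ∩ {B0,B5} ∩ {B0,B3,B4,B6} = {B0}; idom=B0
  B9: preds {B4,B8}: {B0,B3,B4} ∩ {B0,B3,B4,B6,B8} = {B0,B3,B4}; idom=B4

DF derivation:
  B3←B0: walk · to B0
  B3←B1: walk B1 to B0
  B3←B8: walk B8→B6→B4→B3 to B0
  B5←B1: walk B1 to B0
  B5←B3: walk B3 to B0
  B6←B4: walk · to B4
  B6←B8: walk B8→B6 to B4
  B7←B4: walk B4→B3 to B0
  B7←B5: walk B5 to B0
  B7←B6: walk B6→B4→B3 to B0
  B9←B4: walk · to B4
  B9←B8: walk B8→B6 to B4
  B0 → ∅
  B1 → {B3,B5}
  B2 → ∅
  B3 → {B3,B5,B7}
  B4 → {B3,B7}
  B5 → {B7}
  B6 → {B3,B6,B7,B9}
  B7 → ∅
  B8 → {B3,B6,B9}
  B9 → ∅

DF(B6) = ["B3", "B6", "B7", "B9"]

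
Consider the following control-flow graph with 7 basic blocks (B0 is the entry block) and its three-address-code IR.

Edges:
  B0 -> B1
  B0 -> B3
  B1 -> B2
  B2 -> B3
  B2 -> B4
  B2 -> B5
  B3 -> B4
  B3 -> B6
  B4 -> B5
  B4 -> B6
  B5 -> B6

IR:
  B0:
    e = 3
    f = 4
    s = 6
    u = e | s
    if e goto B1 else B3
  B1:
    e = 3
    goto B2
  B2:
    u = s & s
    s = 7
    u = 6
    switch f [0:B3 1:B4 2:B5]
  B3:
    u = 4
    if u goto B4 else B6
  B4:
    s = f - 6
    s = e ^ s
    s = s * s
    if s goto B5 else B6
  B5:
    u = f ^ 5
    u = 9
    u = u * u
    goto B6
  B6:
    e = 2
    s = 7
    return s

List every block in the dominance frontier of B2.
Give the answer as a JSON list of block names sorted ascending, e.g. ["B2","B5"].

idom tree: B1←B0 B2←B1 B3←B0 B4←B0 B5←B0 B6←B0
Dom at joins:
  B3: preds {B0,B2}: {B0} ∩ {B0,B1,B2} = {B0}; idom=B0
  B4: preds {B2,B3}: {B0,B1,B2} ∩ {B0,B3} = {B0}; idom=B0
  B5: preds {B2,B4}: {B0,B1,B2} ∩ {B0,B4} = {B0}; idom=B0
  B6: preds {B3,B4,B5}: {B0,B3} ∩ {B0,B4} ∩ {B0,B5} = {B0}; idom=B0

DF walk-up:
  B3←B0: walk · to B0
  B3←B2: walk B2→B1 to B0
  B4←B2: walk B2→B1 to B0
  B4←B3: walk B3 to B0
  B5←B2: walk B2→B1 to B0
  B5←B4: walk B4 to B0
  B6←B3: walk B3 to B0
  B6←B4: walk B4 to B0
  B6←B5: walk B5 to B0
  B0 → ∅
  B1 → {B3,B4,B5}
  B2 → {B3,B4,B5}
  B3 → {B4,B6}
  B4 → {B5,B6}
  B5 → {B6}
  B6 → ∅

DF(B2) = ["B3", "B4", "B5"]

Answer: ["B3", "B4", "B5"]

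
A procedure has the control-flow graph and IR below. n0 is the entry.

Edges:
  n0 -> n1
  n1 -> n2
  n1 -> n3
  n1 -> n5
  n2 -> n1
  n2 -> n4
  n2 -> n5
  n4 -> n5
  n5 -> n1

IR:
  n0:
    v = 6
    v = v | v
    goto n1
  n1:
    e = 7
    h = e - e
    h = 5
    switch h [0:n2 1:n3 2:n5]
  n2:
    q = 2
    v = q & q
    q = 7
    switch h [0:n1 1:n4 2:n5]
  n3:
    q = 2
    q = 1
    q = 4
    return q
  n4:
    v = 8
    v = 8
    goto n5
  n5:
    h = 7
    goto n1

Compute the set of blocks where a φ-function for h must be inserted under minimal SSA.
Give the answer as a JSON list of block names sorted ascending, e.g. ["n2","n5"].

idom tree: n1←n0 n2←n1 n3←n1 n4←n2 n5←n1
Dom at joins:
  n1: preds {n0,n2,n5}: {n0} ∩ {n0,n1,n2} ∩ {n0,n1,n5} = {n0}; idom=n0
  n5: preds {n1,n2,n4}: {n0,n1} ∩ {n0,n1,n2} ∩ {n0,n1,n2,n4} = {n0,n1}; idom=n1

DF derivation:
  join n1 pred n0: · stop@n0
  join n1 pred n2: n2→n1 stop@n0
  join n1 pred n5: n5→n1 stop@n0
  join n5 pred n1: · stop@n1
  join n5 pred n2: n2 stop@n1
  join n5 pred n4: n4→n2 stop@n1
  DF(n0)=∅
  DF(n1)={n1}
  DF(n2)={n1,n5}
  DF(n3)=∅
  DF(n4)={n5}
  DF(n5)={n1}

φ for h: defs {n1,n5}
  DF⁺ = {n1}

Answer: ["n1"]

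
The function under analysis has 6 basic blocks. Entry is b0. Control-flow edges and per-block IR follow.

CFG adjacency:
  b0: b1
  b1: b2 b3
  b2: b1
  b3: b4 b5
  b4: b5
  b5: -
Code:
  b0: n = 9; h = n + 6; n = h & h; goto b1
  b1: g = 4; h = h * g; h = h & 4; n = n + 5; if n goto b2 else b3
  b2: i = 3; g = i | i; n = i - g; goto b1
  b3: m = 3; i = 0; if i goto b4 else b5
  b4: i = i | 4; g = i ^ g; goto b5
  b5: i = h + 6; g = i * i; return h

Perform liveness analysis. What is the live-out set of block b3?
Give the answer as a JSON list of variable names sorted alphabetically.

Answer: ["g", "h", "i"]

Working:
Block summaries:
  b0: def={h,n} ue=∅
  b1: def={g,h,n} ue={h,n}
  b2: def={g,i,n} ue=∅
  b3: def={i,m} ue=∅
  b4: def={g,i} ue={g,i}
  b5: def={g,i} ue={h}

Backward fixpoint:
  b0 li=∅ lo={h,n}
  b1 li={h,n} lo={g,h}
  b2 li={h} lo={h,n}
  b3 li={g,h} lo={g,h,i}
  b4 li={g,h,i} lo={h}
  b5 li={h} lo=∅

live-out(b3) = ["g", "h", "i"]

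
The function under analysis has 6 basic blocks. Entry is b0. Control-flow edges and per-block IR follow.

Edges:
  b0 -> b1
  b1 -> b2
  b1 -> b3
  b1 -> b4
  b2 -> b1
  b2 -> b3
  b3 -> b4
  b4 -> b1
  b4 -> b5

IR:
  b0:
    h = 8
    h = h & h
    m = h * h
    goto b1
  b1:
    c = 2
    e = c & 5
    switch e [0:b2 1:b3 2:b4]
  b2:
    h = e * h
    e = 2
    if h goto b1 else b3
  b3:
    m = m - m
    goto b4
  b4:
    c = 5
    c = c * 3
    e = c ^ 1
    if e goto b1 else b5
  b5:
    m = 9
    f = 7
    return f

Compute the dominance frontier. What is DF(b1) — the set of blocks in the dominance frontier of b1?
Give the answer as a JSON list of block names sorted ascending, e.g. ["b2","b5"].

idom tree: b1←b0 b2←b1 b3←b1 b4←b1 b5←b4
Dom at joins:
  b1: preds {b0,b2,b4}: {b0} ∩ {b0,b1,b2} ∩ {b0,b1,b4} = {b0}; idom=b0
  b3: preds {b1,b2}: {b0,b1} ∩ {b0,b1,b2} = {b0,b1}; idom=b1
  b4: preds {b1,b3}: {b0,b1} ∩ {b0,b1,b3} = {b0,b1}; idom=b1

Frontier:
  b1←b0: walk · to b0
  b1←b2: walk b2→b1 to b0
  b1←b4: walk b4→b1 to b0
  b3←b1: walk · to b1
  b3←b2: walk b2 to b1
  b4←b1: walk · to b1
  b4←b3: walk b3 to b1
  DF(b0)=∅
  DF(b1)={b1}
  DF(b2)={b1,b3}
  DF(b3)={b4}
  DF(b4)={b1}
  DF(b5)=∅

DF(b1) = ["b1"]

Answer: ["b1"]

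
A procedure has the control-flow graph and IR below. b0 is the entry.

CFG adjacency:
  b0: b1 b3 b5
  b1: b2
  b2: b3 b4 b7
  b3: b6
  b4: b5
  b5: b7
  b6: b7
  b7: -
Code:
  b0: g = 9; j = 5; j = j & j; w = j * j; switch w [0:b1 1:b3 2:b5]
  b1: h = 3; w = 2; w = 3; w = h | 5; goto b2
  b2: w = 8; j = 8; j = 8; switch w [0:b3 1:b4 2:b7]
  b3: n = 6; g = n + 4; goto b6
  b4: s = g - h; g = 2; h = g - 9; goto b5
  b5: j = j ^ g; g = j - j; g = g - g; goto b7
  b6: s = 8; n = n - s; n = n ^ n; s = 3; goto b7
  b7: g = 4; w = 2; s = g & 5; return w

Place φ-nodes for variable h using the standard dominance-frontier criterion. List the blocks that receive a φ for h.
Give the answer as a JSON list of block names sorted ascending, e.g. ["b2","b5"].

Answer: ["b3", "b5", "b7"]

Analysis:
idom tree: b1←b0 b2←b1 b3←b0 b4←b2 b5←b0 b6←b3 b7←b0
Join-block Dom:
  b3: preds {b0,b2}: {b0} ∩ {b0,b1,b2} = {b0}; idom=b0
  b5: preds {b0,b4}: {b0} ∩ {b0,b1,b2,b4} = {b0}; idom=b0
  b7: preds {b2,b5,b6}: {b0,b1,b2} ∩ {b0,b5} ∩ {b0,b3,b6} = {b0}; idom=b0

DF derivation:
  join b3 pred b0: · stop@b0
  join b3 pred b2: b2→b1 stop@b0
  join b5 pred b0: · stop@b0
  join b5 pred b4: b4→b2→b1 stop@b0
  join b7 pred b2: b2→b1 stop@b0
  join b7 pred b5: b5 stop@b0
  join b7 pred b6: b6→b3 stop@b0
  b0 → ∅
  b1 → {b3,b5,b7}
  b2 → {b3,b5,b7}
  b3 → {b7}
  b4 → {b5}
  b5 → {b7}
  b6 → {b7}
  b7 → ∅

φ for h: defs {b1,b4}
  DF⁺ = {b3,b5,b7}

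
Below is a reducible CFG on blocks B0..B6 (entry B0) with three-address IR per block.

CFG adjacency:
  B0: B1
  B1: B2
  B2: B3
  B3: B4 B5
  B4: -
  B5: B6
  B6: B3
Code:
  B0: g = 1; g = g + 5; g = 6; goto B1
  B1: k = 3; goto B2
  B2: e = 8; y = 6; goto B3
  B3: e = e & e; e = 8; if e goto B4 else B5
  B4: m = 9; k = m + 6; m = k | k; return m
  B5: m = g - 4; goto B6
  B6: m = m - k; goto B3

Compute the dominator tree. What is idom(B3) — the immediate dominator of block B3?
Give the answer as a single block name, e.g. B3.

idom tree: B1←B0 B2←B1 B3←B2 B4←B3 B5←B3 B6←B5
Dom∩ at merges:
  B3: preds {B2,B6}: {B0,B1,B2} ∩ {B0,B1,B2,B3,B5,B6} = {B0,B1,B2}; idom=B2

idom(B3) = B2

Answer: B2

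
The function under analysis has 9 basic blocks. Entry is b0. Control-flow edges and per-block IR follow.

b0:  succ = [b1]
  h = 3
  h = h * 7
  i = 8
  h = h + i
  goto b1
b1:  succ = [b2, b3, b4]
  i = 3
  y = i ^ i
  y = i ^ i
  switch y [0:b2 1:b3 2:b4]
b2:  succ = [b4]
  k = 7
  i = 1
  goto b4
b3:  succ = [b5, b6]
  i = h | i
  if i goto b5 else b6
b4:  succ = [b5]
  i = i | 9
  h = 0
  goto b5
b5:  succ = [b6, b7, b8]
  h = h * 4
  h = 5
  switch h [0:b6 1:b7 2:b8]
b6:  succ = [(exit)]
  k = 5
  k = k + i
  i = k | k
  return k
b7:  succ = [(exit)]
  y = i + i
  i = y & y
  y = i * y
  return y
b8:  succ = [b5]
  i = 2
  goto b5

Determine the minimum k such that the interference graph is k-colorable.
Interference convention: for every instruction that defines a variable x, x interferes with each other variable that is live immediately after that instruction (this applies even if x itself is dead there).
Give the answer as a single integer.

Block summaries:
  b0 def {h,i} use ∅
  b1 def {i,y} use ∅
  b2 def {i,k} use ∅
  b3 def {i} use {h,i}
  b4 def {h,i} use {i}
  b5 def {h} use {h}
  b6 def {i,k} use {i}
  b7 def {i,y} use {i}
  b8 def {i} use ∅

Live sets:
  b0: in=∅ out={h}
  b1: in={h} out={h,i}
  b2: in=∅ out={i}
  b3: in={h,i} out={h,i}
  b4: in={i} out={h,i}
  b5: in={h,i} out={h,i}
  b6: in={i} out=∅
  b7: in={i} out=∅
  b8: in={h} out={h,i}

Interference:
  h↔{i,y}
  i↔{h,k,y}
  k↔{i}
  y↔{h,i}

Chromatic number:
  clique {h,i,y} ⇒ need ≥ 3
  3-colouring: c0={i}  c1={h,k}  c2={y}
  χ = 3

Answer: 3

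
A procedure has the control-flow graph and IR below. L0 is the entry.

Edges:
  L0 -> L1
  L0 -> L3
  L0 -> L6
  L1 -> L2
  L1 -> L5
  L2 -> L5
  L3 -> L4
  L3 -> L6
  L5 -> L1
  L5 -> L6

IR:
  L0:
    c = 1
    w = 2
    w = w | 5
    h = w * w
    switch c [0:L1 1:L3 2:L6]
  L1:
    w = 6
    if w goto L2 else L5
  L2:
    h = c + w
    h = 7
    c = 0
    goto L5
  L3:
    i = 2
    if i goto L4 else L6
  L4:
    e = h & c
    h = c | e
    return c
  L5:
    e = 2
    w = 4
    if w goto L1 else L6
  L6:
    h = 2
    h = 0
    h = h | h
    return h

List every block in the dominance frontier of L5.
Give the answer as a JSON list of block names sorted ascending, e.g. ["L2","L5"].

idom tree: L1←L0 L2←L1 L3←L0 L4←L3 L5←L1 L6←L0
Dom∩ at merges:
  L1: preds {L0,L5}: {L0} ∩ {L0,L1,L5} = {L0}; idom=L0
  L5: preds {L1,L2}: {L0,L1} ∩ {L0,L1,L2} = {L0,L1}; idom=L1
  L6: preds {L0,L3,L5}: {L0} ∩ {L0,L3} ∩ {L0,L1,L5} = {L0}; idom=L0

DF walk-up:
  join L1 pred L0: · stop@L0
  join L1 pred L5: L5→L1 stop@L0
  join L5 pred L1: · stop@L1
  join L5 pred L2: L2 stop@L1
  join L6 pred L0: · stop@L0
  join L6 pred L3: L3 stop@L0
  join L6 pred L5: L5→L1 stop@L0
  L0 → ∅
  L1 → {L1,L6}
  L2 → {L5}
  L3 → {L6}
  L4 → ∅
  L5 → {L1,L6}
  L6 → ∅

DF(L5) = ["L1", "L6"]

Answer: ["L1", "L6"]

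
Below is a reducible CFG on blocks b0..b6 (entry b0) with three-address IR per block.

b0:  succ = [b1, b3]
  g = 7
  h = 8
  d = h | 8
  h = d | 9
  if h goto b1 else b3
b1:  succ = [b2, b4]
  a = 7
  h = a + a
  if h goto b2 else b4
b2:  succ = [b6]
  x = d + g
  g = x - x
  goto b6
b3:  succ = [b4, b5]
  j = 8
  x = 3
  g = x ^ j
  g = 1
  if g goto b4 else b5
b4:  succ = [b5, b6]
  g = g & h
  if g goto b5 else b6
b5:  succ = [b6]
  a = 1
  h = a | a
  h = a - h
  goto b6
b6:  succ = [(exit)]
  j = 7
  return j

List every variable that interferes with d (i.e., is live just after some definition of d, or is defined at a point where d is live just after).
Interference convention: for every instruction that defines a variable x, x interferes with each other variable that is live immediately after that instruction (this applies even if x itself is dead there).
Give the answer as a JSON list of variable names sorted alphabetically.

Per-block:
  b0 def {d,g,h} use ∅
  b1 def {a,h} use ∅
  b2 def {g,x} use {d,g}
  b3 def {g,j,x} use ∅
  b4 def {g} use {g,h}
  b5 def {a,h} use ∅
  b6 def {j} use ∅

Live sets:
  live b0: ∅→{d,g,h}
  live b1: {d,g}→{d,g,h}
  live b2: {d,g}→∅
  live b3: {h}→{g,h}
  live b4: {g,h}→∅
  live b5: ∅→∅
  live b6: ∅→∅

Interfere edges:
  a: {d,g,h}
  d: {a,g,h}
  g: {a,d,h}
  h: {a,d,g,j,x}
  j: {h,x}
  x: {h,j}

N(d) = ["a", "g", "h"]

Answer: ["a", "g", "h"]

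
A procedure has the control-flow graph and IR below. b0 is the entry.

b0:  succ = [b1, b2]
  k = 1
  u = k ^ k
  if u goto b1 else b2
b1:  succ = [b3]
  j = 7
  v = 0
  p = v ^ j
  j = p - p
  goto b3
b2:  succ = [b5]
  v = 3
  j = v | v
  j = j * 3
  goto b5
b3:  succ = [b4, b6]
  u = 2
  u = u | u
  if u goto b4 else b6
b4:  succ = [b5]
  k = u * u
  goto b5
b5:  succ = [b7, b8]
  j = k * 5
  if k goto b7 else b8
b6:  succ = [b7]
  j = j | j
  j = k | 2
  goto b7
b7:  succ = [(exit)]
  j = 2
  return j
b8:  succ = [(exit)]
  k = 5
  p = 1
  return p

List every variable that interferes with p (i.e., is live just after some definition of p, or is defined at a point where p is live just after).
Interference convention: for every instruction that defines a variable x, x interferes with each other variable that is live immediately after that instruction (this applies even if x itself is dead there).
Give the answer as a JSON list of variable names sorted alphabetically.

Block summaries:
  b0: def={k,u} ue=∅
  b1: def={j,p,v} ue=∅
  b2: def={j,v} ue=∅
  b3: def={u} ue=∅
  b4: def={k} ue={u}
  b5: def={j} ue={k}
  b6: def={j} ue={j,k}
  b7: def={j} ue=∅
  b8: def={k,p} ue=∅

Live sets:
  b0: in=∅ out={k}
  b1: in={k} out={j,k}
  b2: in={k} out={k}
  b3: in={j,k} out={j,k,u}
  b4: in={u} out={k}
  b5: in={k} out=∅
  b6: in={j,k} out=∅
  b7: in=∅ out=∅
  b8: in=∅ out=∅

Interfere edges:
  j↔{k,u,v}
  k↔{j,p,u,v}
  p↔{k}
  u↔{j,k}
  v↔{j,k}

N(p) = ["k"]

Answer: ["k"]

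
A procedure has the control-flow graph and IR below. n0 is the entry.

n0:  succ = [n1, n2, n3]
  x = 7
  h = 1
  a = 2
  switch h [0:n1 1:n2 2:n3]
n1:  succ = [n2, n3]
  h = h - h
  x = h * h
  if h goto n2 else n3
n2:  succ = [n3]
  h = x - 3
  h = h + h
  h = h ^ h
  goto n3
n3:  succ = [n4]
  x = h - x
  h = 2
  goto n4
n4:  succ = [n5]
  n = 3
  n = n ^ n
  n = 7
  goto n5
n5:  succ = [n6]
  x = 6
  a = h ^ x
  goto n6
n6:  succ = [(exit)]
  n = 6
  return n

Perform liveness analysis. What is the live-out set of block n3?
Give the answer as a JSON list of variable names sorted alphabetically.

Answer: ["h"]

Working:
Per-block:
  n0 def {a,h,x} use ∅
  n1 def {h,x} use {h}
  n2 def {h} use {x}
  n3 def {h,x} use {h,x}
  n4 def {n} use ∅
  n5 def {a,x} use {h}
  n6 def {n} use ∅

Backward fixpoint:
  n0 li=∅ lo={h,x}
  n1 li={h} lo={h,x}
  n2 li={x} lo={h,x}
  n3 li={h,x} lo={h}
  n4 li={h} lo={h}
  n5 li={h} lo=∅
  n6 li=∅ lo=∅

live-out(n3) = ["h"]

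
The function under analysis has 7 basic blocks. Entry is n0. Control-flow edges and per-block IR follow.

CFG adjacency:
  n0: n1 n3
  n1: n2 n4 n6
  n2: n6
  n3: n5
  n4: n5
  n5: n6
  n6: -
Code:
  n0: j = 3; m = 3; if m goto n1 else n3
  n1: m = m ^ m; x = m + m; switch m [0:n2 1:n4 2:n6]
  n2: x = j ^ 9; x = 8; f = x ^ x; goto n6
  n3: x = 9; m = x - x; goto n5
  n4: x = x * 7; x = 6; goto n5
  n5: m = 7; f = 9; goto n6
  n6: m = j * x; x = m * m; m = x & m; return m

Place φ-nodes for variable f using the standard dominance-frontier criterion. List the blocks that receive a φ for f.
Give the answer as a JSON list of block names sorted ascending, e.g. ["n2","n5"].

Answer: ["n6"]

Derivation:
idom tree: n1←n0 n2←n1 n3←n0 n4←n1 n5←n0 n6←n0
Dom at joins:
  n5: preds {n3,n4}: {n0,n3} ∩ {n0,n1,n4} = {n0}; idom=n0
  n6: preds {n1,n2,n5}: {n0,n1} ∩ {n0,n1,n2} ∩ {n0,n5} = {n0}; idom=n0

Frontier:
  join n5 pred n3: n3 stop@n0
  join n5 pred n4: n4→n1 stop@n0
  join n6 pred n1: n1 stop@n0
  join n6 pred n2: n2→n1 stop@n0
  join n6 pred n5: n5 stop@n0
  n0 → ∅
  n1 → {n5,n6}
  n2 → {n6}
  n3 → {n5}
  n4 → {n5}
  n5 → {n6}
  n6 → ∅

φ for f: defs {n2,n5}
  DF⁺ = {n6}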